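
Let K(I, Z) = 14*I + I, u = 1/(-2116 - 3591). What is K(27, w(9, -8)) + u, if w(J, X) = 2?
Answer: 2311334/5707 ≈ 405.00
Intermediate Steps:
u = -1/5707 (u = 1/(-5707) = -1/5707 ≈ -0.00017522)
K(I, Z) = 15*I
K(27, w(9, -8)) + u = 15*27 - 1/5707 = 405 - 1/5707 = 2311334/5707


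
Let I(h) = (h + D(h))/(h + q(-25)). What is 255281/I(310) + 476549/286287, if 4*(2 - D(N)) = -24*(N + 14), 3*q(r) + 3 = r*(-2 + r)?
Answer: 6504622399007/107643912 ≈ 60427.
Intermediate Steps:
q(r) = -1 + r*(-2 + r)/3 (q(r) = -1 + (r*(-2 + r))/3 = -1 + r*(-2 + r)/3)
D(N) = 86 + 6*N (D(N) = 2 - (-6)*(N + 14) = 2 - (-6)*(14 + N) = 2 - (-336 - 24*N)/4 = 2 + (84 + 6*N) = 86 + 6*N)
I(h) = (86 + 7*h)/(224 + h) (I(h) = (h + (86 + 6*h))/(h + (-1 - 2/3*(-25) + (1/3)*(-25)**2)) = (86 + 7*h)/(h + (-1 + 50/3 + (1/3)*625)) = (86 + 7*h)/(h + (-1 + 50/3 + 625/3)) = (86 + 7*h)/(h + 224) = (86 + 7*h)/(224 + h))
255281/I(310) + 476549/286287 = 255281/(((86 + 7*310)/(224 + 310))) + 476549/286287 = 255281/(((86 + 2170)/534)) + 476549*(1/286287) = 255281/(((1/534)*2256)) + 476549/286287 = 255281/(376/89) + 476549/286287 = 255281*(89/376) + 476549/286287 = 22720009/376 + 476549/286287 = 6504622399007/107643912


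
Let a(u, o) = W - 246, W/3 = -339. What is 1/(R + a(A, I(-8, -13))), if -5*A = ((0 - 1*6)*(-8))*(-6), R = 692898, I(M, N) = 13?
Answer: 1/691635 ≈ 1.4458e-6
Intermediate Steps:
W = -1017 (W = 3*(-339) = -1017)
A = 288/5 (A = -(0 - 1*6)*(-8)*(-6)/5 = -(0 - 6)*(-8)*(-6)/5 = -(-6*(-8))*(-6)/5 = -48*(-6)/5 = -1/5*(-288) = 288/5 ≈ 57.600)
a(u, o) = -1263 (a(u, o) = -1017 - 246 = -1263)
1/(R + a(A, I(-8, -13))) = 1/(692898 - 1263) = 1/691635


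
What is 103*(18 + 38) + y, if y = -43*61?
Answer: 3145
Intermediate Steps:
y = -2623
103*(18 + 38) + y = 103*(18 + 38) - 2623 = 103*56 - 2623 = 5768 - 2623 = 3145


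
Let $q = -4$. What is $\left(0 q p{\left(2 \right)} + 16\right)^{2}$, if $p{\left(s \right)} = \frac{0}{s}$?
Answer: $256$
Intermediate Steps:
$p{\left(s \right)} = 0$
$\left(0 q p{\left(2 \right)} + 16\right)^{2} = \left(0 \left(-4\right) 0 + 16\right)^{2} = \left(0 \cdot 0 + 16\right)^{2} = \left(0 + 16\right)^{2} = 16^{2} = 256$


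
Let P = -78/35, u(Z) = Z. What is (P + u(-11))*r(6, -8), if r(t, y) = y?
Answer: 3704/35 ≈ 105.83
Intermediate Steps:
P = -78/35 (P = -78*1/35 = -78/35 ≈ -2.2286)
(P + u(-11))*r(6, -8) = (-78/35 - 11)*(-8) = -463/35*(-8) = 3704/35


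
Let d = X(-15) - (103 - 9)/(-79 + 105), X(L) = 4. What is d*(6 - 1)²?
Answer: 125/13 ≈ 9.6154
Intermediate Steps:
d = 5/13 (d = 4 - (103 - 9)/(-79 + 105) = 4 - 94/26 = 4 - 1*47/13 = 4 - 47/13 = 5/13 ≈ 0.38462)
d*(6 - 1)² = 5*(6 - 1)²/13 = (5/13)*5² = (5/13)*25 = 125/13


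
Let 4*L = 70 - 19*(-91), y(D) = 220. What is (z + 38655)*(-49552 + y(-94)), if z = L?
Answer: -1929115527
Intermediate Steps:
L = 1799/4 (L = (70 - 19*(-91))/4 = (70 + 1729)/4 = (1/4)*1799 = 1799/4 ≈ 449.75)
z = 1799/4 ≈ 449.75
(z + 38655)*(-49552 + y(-94)) = (1799/4 + 38655)*(-49552 + 220) = (156419/4)*(-49332) = -1929115527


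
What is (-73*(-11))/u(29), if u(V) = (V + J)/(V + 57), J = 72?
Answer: 69058/101 ≈ 683.74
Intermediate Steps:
u(V) = (72 + V)/(57 + V) (u(V) = (V + 72)/(V + 57) = (72 + V)/(57 + V))
(-73*(-11))/u(29) = (-73*(-11))/(((72 + 29)/(57 + 29))) = 803/((101/86)) = 803/(((1/86)*101)) = 803/(101/86) = 803*(86/101) = 69058/101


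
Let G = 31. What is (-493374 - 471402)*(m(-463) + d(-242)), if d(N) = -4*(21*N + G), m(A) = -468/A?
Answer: -9025402297920/463 ≈ -1.9493e+10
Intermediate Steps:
d(N) = -124 - 84*N (d(N) = -4*(21*N + 31) = -4*(31 + 21*N) = -124 - 84*N)
(-493374 - 471402)*(m(-463) + d(-242)) = (-493374 - 471402)*(-468/(-463) + (-124 - 84*(-242))) = -964776*(-468*(-1/463) + (-124 + 20328)) = -964776*(468/463 + 20204) = -964776*9354920/463 = -9025402297920/463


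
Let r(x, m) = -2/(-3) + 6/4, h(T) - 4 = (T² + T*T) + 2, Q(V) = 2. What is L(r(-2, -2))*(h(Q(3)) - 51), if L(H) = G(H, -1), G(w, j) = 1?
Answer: -37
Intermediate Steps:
h(T) = 6 + 2*T² (h(T) = 4 + ((T² + T*T) + 2) = 4 + ((T² + T²) + 2) = 4 + (2*T² + 2) = 4 + (2 + 2*T²) = 6 + 2*T²)
r(x, m) = 13/6 (r(x, m) = -2*(-⅓) + 6*(¼) = ⅔ + 3/2 = 13/6)
L(H) = 1
L(r(-2, -2))*(h(Q(3)) - 51) = 1*((6 + 2*2²) - 51) = 1*((6 + 2*4) - 51) = 1*((6 + 8) - 51) = 1*(14 - 51) = 1*(-37) = -37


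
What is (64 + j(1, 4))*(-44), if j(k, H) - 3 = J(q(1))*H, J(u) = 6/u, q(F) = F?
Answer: -4004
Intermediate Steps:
j(k, H) = 3 + 6*H (j(k, H) = 3 + (6/1)*H = 3 + (6*1)*H = 3 + 6*H)
(64 + j(1, 4))*(-44) = (64 + (3 + 6*4))*(-44) = (64 + (3 + 24))*(-44) = (64 + 27)*(-44) = 91*(-44) = -4004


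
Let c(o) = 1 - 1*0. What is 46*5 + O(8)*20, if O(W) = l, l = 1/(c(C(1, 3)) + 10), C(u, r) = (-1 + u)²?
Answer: 2550/11 ≈ 231.82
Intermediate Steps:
c(o) = 1 (c(o) = 1 + 0 = 1)
l = 1/11 (l = 1/(1 + 10) = 1/11 ≈ 0.090909)
O(W) = 1/11
46*5 + O(8)*20 = 46*5 + (1/11)*20 = 230 + 20/11 = 2550/11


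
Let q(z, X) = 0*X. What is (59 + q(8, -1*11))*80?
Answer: 4720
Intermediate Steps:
q(z, X) = 0
(59 + q(8, -1*11))*80 = (59 + 0)*80 = 59*80 = 4720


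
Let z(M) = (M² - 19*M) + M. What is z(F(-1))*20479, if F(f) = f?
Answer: 389101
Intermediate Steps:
z(M) = M² - 18*M
z(F(-1))*20479 = -(-18 - 1)*20479 = -1*(-19)*20479 = 19*20479 = 389101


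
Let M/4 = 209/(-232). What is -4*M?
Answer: 418/29 ≈ 14.414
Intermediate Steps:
M = -209/58 (M = 4*(209/(-232)) = 4*(209*(-1/232)) = 4*(-209/232) = -209/58 ≈ -3.6034)
-4*M = -4*(-209/58) = 418/29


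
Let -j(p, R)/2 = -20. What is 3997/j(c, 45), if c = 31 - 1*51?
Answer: 3997/40 ≈ 99.925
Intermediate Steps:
c = -20 (c = 31 - 51 = -20)
j(p, R) = 40 (j(p, R) = -2*(-20) = 40)
3997/j(c, 45) = 3997/40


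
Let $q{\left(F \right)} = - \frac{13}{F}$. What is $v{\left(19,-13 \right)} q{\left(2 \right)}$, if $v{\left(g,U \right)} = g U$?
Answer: $\frac{3211}{2} \approx 1605.5$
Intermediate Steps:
$v{\left(g,U \right)} = U g$
$v{\left(19,-13 \right)} q{\left(2 \right)} = \left(-13\right) 19 \left(- \frac{13}{2}\right) = - 247 \left(\left(-13\right) \frac{1}{2}\right) = \left(-247\right) \left(- \frac{13}{2}\right) = \frac{3211}{2}$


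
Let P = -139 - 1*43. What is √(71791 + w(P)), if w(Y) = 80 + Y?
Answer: √71689 ≈ 267.75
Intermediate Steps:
P = -182 (P = -139 - 43 = -182)
√(71791 + w(P)) = √(71791 + (80 - 182)) = √(71791 - 102) = √71689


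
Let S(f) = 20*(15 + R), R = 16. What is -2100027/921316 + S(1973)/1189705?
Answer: -45415298293/19928986396 ≈ -2.2789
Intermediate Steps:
S(f) = 620 (S(f) = 20*(15 + 16) = 20*31 = 620)
-2100027/921316 + S(1973)/1189705 = -2100027/921316 + 620/1189705 = -2100027*1/921316 + 620*(1/1189705) = -2100027/921316 + 124/237941 = -45415298293/19928986396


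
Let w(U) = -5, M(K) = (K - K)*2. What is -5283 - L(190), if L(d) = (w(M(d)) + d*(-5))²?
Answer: -917308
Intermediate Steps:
M(K) = 0 (M(K) = 0*2 = 0)
L(d) = (-5 - 5*d)² (L(d) = (-5 + d*(-5))² = (-5 - 5*d)²)
-5283 - L(190) = -5283 - 25*(1 + 190)² = -5283 - 25*191² = -5283 - 25*36481 = -5283 - 1*912025 = -5283 - 912025 = -917308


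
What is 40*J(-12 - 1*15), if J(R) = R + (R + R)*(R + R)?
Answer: 115560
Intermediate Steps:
J(R) = R + 4*R**2 (J(R) = R + (2*R)*(2*R) = R + 4*R**2)
40*J(-12 - 1*15) = 40*((-12 - 1*15)*(1 + 4*(-12 - 1*15))) = 40*((-12 - 15)*(1 + 4*(-12 - 15))) = 40*(-27*(1 + 4*(-27))) = 40*(-27*(1 - 108)) = 40*(-27*(-107)) = 40*2889 = 115560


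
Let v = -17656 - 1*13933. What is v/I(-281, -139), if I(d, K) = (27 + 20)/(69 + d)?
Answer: 6696868/47 ≈ 1.4249e+5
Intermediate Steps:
v = -31589 (v = -17656 - 13933 = -31589)
I(d, K) = 47/(69 + d)
v/I(-281, -139) = -31589/(47/(69 - 281)) = -31589/(47/(-212)) = -31589/(47*(-1/212)) = -31589/(-47/212) = -31589*(-212/47) = 6696868/47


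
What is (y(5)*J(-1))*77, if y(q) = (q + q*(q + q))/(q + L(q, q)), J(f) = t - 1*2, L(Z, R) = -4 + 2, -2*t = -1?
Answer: -4235/2 ≈ -2117.5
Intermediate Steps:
t = ½ (t = -½*(-1) = ½ ≈ 0.50000)
L(Z, R) = -2
J(f) = -3/2 (J(f) = ½ - 1*2 = ½ - 2 = -3/2)
y(q) = (q + 2*q²)/(-2 + q) (y(q) = (q + q*(q + q))/(q - 2) = (q + q*(2*q))/(-2 + q) = (q + 2*q²)/(-2 + q))
(y(5)*J(-1))*77 = ((5*(1 + 2*5)/(-2 + 5))*(-3/2))*77 = ((5*(1 + 10)/3)*(-3/2))*77 = ((5*(⅓)*11)*(-3/2))*77 = ((55/3)*(-3/2))*77 = -55/2*77 = -4235/2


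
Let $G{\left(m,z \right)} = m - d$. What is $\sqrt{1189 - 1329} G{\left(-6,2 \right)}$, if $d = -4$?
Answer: $- 4 i \sqrt{35} \approx - 23.664 i$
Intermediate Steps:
$G{\left(m,z \right)} = 4 + m$ ($G{\left(m,z \right)} = m - -4 = m + 4 = 4 + m$)
$\sqrt{1189 - 1329} G{\left(-6,2 \right)} = \sqrt{1189 - 1329} \left(4 - 6\right) = \sqrt{-140} \left(-2\right) = 2 i \sqrt{35} \left(-2\right) = - 4 i \sqrt{35}$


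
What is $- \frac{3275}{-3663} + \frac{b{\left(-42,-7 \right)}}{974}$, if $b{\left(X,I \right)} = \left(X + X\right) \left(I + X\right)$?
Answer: $\frac{9133379}{1783881} \approx 5.1199$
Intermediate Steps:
$b{\left(X,I \right)} = 2 X \left(I + X\right)$
$- \frac{3275}{-3663} + \frac{b{\left(-42,-7 \right)}}{974} = - \frac{3275}{-3663} + \frac{2 \left(-42\right) \left(-7 - 42\right)}{974} = \left(-3275\right) \left(- \frac{1}{3663}\right) + 2 \left(-42\right) \left(-49\right) \frac{1}{974} = \frac{3275}{3663} + 4116 \cdot \frac{1}{974} = \frac{3275}{3663} + \frac{2058}{487} = \frac{9133379}{1783881}$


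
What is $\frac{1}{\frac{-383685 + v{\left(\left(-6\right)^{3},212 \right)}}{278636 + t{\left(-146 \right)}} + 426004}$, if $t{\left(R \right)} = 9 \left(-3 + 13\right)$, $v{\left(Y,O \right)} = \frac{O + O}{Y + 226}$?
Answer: $\frac{1393630}{593690036307} \approx 2.3474 \cdot 10^{-6}$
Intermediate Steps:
$v{\left(Y,O \right)} = \frac{2 O}{226 + Y}$
$t{\left(R \right)} = 90$ ($t{\left(R \right)} = 9 \cdot 10 = 90$)
$\frac{1}{\frac{-383685 + v{\left(\left(-6\right)^{3},212 \right)}}{278636 + t{\left(-146 \right)}} + 426004} = \frac{1}{\frac{-383685 + 2 \cdot 212 \frac{1}{226 + \left(-6\right)^{3}}}{278636 + 90} + 426004} = \frac{1}{\frac{-383685 + 2 \cdot 212 \frac{1}{226 - 216}}{278726} + 426004} = \frac{1}{\left(-383685 + 2 \cdot 212 \cdot \frac{1}{10}\right) \frac{1}{278726} + 426004} = \frac{1}{\left(-383685 + \frac{212}{5}\right) \frac{1}{278726} + 426004} = \frac{1}{\left(- \frac{1918213}{5}\right) \frac{1}{278726} + 426004} = \frac{1}{- \frac{1918213}{1393630} + 426004} = \frac{1}{\frac{593690036307}{1393630}} = \frac{1393630}{593690036307}$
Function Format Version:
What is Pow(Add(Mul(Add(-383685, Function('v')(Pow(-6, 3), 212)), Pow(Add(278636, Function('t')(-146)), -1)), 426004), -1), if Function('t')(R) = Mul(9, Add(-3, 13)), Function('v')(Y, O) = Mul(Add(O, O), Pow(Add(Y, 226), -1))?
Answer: Rational(1393630, 593690036307) ≈ 2.3474e-6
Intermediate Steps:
Function('v')(Y, O) = Mul(2, O, Pow(Add(226, Y), -1)) (Function('v')(Y, O) = Mul(Mul(2, O), Pow(Add(226, Y), -1)) = Mul(2, O, Pow(Add(226, Y), -1)))
Function('t')(R) = 90 (Function('t')(R) = Mul(9, 10) = 90)
Pow(Add(Mul(Add(-383685, Function('v')(Pow(-6, 3), 212)), Pow(Add(278636, Function('t')(-146)), -1)), 426004), -1) = Pow(Add(Mul(Add(-383685, Mul(2, 212, Pow(Add(226, Pow(-6, 3)), -1))), Pow(Add(278636, 90), -1)), 426004), -1) = Pow(Add(Mul(Add(-383685, Mul(2, 212, Pow(Add(226, -216), -1))), Pow(278726, -1)), 426004), -1) = Pow(Add(Mul(Add(-383685, Mul(2, 212, Pow(10, -1))), Rational(1, 278726)), 426004), -1) = Pow(Add(Mul(Add(-383685, Mul(2, 212, Rational(1, 10))), Rational(1, 278726)), 426004), -1) = Pow(Add(Mul(Add(-383685, Rational(212, 5)), Rational(1, 278726)), 426004), -1) = Pow(Add(Mul(Rational(-1918213, 5), Rational(1, 278726)), 426004), -1) = Pow(Add(Rational(-1918213, 1393630), 426004), -1) = Pow(Rational(593690036307, 1393630), -1) = Rational(1393630, 593690036307)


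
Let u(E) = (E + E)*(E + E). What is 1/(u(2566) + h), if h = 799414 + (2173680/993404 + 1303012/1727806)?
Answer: 214551173953/5822241081536715480 ≈ 3.6850e-8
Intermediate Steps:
u(E) = 4*E**2 (u(E) = (2*E)*(2*E) = 4*E**2)
h = 171515843438798408/214551173953 (h = 799414 + (2173680*(1/993404) + 1303012*(1/1727806)) = 799414 + (543420/248351 + 651506/863903) = 799414 + 631264334866/214551173953 = 171515843438798408/214551173953 ≈ 7.9942e+5)
1/(u(2566) + h) = 1/(4*2566**2 + 171515843438798408/214551173953) = 1/(4*6584356 + 171515843438798408/214551173953) = 1/(26337424 + 171515843438798408/214551173953) = 1/(5822241081536715480/214551173953) = 214551173953/5822241081536715480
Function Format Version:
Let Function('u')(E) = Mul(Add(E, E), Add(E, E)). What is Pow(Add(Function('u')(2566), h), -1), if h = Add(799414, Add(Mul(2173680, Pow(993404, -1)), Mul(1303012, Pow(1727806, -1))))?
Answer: Rational(214551173953, 5822241081536715480) ≈ 3.6850e-8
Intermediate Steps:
Function('u')(E) = Mul(4, Pow(E, 2)) (Function('u')(E) = Mul(Mul(2, E), Mul(2, E)) = Mul(4, Pow(E, 2)))
h = Rational(171515843438798408, 214551173953) (h = Add(799414, Add(Mul(2173680, Rational(1, 993404)), Mul(1303012, Rational(1, 1727806)))) = Add(799414, Add(Rational(543420, 248351), Rational(651506, 863903))) = Add(799414, Rational(631264334866, 214551173953)) = Rational(171515843438798408, 214551173953) ≈ 7.9942e+5)
Pow(Add(Function('u')(2566), h), -1) = Pow(Add(Mul(4, Pow(2566, 2)), Rational(171515843438798408, 214551173953)), -1) = Pow(Add(Mul(4, 6584356), Rational(171515843438798408, 214551173953)), -1) = Pow(Add(26337424, Rational(171515843438798408, 214551173953)), -1) = Pow(Rational(5822241081536715480, 214551173953), -1) = Rational(214551173953, 5822241081536715480)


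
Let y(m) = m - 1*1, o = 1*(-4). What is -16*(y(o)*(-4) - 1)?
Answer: -304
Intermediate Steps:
o = -4
y(m) = -1 + m (y(m) = m - 1 = -1 + m)
-16*(y(o)*(-4) - 1) = -16*((-1 - 4)*(-4) - 1) = -16*(-5*(-4) - 1) = -16*(20 - 1) = -16*19 = -304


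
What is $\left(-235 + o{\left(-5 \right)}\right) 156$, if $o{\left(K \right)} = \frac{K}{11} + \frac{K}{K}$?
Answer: $- \frac{402324}{11} \approx -36575.0$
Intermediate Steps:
$o{\left(K \right)} = 1 + \frac{K}{11}$ ($o{\left(K \right)} = K \frac{1}{11} + 1 = \frac{K}{11} + 1 = 1 + \frac{K}{11}$)
$\left(-235 + o{\left(-5 \right)}\right) 156 = \left(-235 + \left(1 + \frac{1}{11} \left(-5\right)\right)\right) 156 = \left(-235 + \left(1 - \frac{5}{11}\right)\right) 156 = \left(-235 + \frac{6}{11}\right) 156 = \left(- \frac{2579}{11}\right) 156 = - \frac{402324}{11}$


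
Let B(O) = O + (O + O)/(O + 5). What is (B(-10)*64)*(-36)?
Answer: 13824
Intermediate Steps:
B(O) = O + 2*O/(5 + O) (B(O) = O + (2*O)/(5 + O) = O + 2*O/(5 + O))
(B(-10)*64)*(-36) = (-10*(7 - 10)/(5 - 10)*64)*(-36) = (-10*(-3)/(-5)*64)*(-36) = (-10*(-1/5)*(-3)*64)*(-36) = -6*64*(-36) = -384*(-36) = 13824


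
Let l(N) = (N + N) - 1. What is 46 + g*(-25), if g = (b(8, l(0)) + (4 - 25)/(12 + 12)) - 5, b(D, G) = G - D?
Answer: 3343/8 ≈ 417.88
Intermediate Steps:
l(N) = -1 + 2*N (l(N) = 2*N - 1 = -1 + 2*N)
g = -119/8 (g = (((-1 + 2*0) - 1*8) + (4 - 25)/(12 + 12)) - 5 = (((-1 + 0) - 8) - 21/24) - 5 = ((-1 - 8) - 21*1/24) - 5 = (-9 - 7/8) - 5 = -79/8 - 5 = -119/8 ≈ -14.875)
46 + g*(-25) = 46 - 119/8*(-25) = 46 + 2975/8 = 3343/8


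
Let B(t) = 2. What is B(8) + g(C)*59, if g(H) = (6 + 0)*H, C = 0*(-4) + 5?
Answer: 1772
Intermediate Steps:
C = 5 (C = 0 + 5 = 5)
g(H) = 6*H
B(8) + g(C)*59 = 2 + (6*5)*59 = 2 + 30*59 = 2 + 1770 = 1772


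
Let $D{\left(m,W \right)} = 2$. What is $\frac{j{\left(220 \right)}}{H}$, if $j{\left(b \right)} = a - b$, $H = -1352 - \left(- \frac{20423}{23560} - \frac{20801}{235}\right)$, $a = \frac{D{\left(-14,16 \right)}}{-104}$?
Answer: $\frac{3167212030}{18175591811} \approx 0.17426$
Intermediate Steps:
$a = - \frac{1}{52}$ ($a = \frac{2}{-104} = 2 \left(- \frac{1}{104}\right) = - \frac{1}{52} \approx -0.019231$)
$H = - \frac{1398122447}{1107320}$ ($H = -1352 - \left(\left(-20423\right) \frac{1}{23560} - \frac{20801}{235}\right) = -1352 - \left(- \frac{20423}{23560} - \frac{20801}{235}\right) = -1352 - - \frac{98974193}{1107320} = -1352 + \frac{98974193}{1107320} = - \frac{1398122447}{1107320} \approx -1262.6$)
$j{\left(b \right)} = - \frac{1}{52} - b$
$\frac{j{\left(220 \right)}}{H} = \frac{- \frac{1}{52} - 220}{- \frac{1398122447}{1107320}} = \left(- \frac{1}{52} - 220\right) \left(- \frac{1107320}{1398122447}\right) = \left(- \frac{11441}{52}\right) \left(- \frac{1107320}{1398122447}\right) = \frac{3167212030}{18175591811}$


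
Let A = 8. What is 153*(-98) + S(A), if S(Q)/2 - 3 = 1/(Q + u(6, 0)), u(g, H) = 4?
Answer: -89927/6 ≈ -14988.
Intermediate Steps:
S(Q) = 6 + 2/(4 + Q) (S(Q) = 6 + 2/(Q + 4) = 6 + 2/(4 + Q))
153*(-98) + S(A) = 153*(-98) + 2*(13 + 3*8)/(4 + 8) = -14994 + 2*(13 + 24)/12 = -14994 + 2*(1/12)*37 = -14994 + 37/6 = -89927/6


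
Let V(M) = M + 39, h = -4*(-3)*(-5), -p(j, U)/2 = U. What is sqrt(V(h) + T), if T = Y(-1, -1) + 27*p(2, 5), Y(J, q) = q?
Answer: 2*I*sqrt(73) ≈ 17.088*I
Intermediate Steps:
p(j, U) = -2*U
h = -60 (h = 12*(-5) = -60)
V(M) = 39 + M
T = -271 (T = -1 + 27*(-2*5) = -1 + 27*(-10) = -1 - 270 = -271)
sqrt(V(h) + T) = sqrt((39 - 60) - 271) = sqrt(-21 - 271) = sqrt(-292) = 2*I*sqrt(73)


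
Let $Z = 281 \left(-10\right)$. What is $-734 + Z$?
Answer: $-3544$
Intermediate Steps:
$Z = -2810$
$-734 + Z = -734 - 2810 = -3544$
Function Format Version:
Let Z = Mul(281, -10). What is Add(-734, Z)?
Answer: -3544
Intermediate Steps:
Z = -2810
Add(-734, Z) = Add(-734, -2810) = -3544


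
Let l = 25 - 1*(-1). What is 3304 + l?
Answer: 3330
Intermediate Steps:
l = 26 (l = 25 + 1 = 26)
3304 + l = 3304 + 26 = 3330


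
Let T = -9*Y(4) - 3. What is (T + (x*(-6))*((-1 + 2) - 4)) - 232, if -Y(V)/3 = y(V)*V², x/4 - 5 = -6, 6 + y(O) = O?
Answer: -1171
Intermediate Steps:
y(O) = -6 + O
x = -4 (x = 20 + 4*(-6) = 20 - 24 = -4)
Y(V) = -3*V²*(-6 + V) (Y(V) = -3*(-6 + V)*V² = -3*V²*(-6 + V))
T = -867 (T = -27*4²*(6 - 1*4) - 3 = -27*16*(6 - 4) - 3 = -27*16*2 - 3 = -9*96 - 3 = -864 - 3 = -867)
(T + (x*(-6))*((-1 + 2) - 4)) - 232 = (-867 + (-4*(-6))*((-1 + 2) - 4)) - 232 = (-867 + 24*(1 - 4)) - 232 = (-867 + 24*(-3)) - 232 = (-867 - 72) - 232 = -939 - 232 = -1171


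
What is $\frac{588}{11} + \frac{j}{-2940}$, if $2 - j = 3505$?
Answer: $\frac{1767253}{32340} \approx 54.646$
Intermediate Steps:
$j = -3503$ ($j = 2 - 3505 = -3503$)
$\frac{588}{11} + \frac{j}{-2940} = \frac{588}{11} - \frac{3503}{-2940} = 588 \cdot \frac{1}{11} - - \frac{3503}{2940} = \frac{588}{11} + \frac{3503}{2940} = \frac{1767253}{32340}$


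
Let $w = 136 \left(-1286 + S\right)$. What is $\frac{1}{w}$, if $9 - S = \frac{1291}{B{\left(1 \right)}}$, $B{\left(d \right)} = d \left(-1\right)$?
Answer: $\frac{1}{1904} \approx 0.00052521$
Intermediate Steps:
$B{\left(d \right)} = - d$
$S = 1300$ ($S = 9 - \frac{1291}{\left(-1\right) 1} = 9 - \frac{1291}{-1} = 9 - 1291 \left(-1\right) = 9 - -1291 = 9 + 1291 = 1300$)
$w = 1904$ ($w = 136 \left(-1286 + 1300\right) = 136 \cdot 14 = 1904$)
$\frac{1}{w} = \frac{1}{1904}$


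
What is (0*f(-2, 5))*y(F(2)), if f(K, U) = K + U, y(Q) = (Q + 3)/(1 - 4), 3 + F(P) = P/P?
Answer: 0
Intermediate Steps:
F(P) = -2 (F(P) = -3 + P/P = -3 + 1 = -2)
y(Q) = -1 - Q/3 (y(Q) = (3 + Q)/(-3) = (3 + Q)*(-⅓) = -1 - Q/3)
(0*f(-2, 5))*y(F(2)) = (0*(-2 + 5))*(-1 - ⅓*(-2)) = (0*3)*(-1 + ⅔) = 0*(-⅓) = 0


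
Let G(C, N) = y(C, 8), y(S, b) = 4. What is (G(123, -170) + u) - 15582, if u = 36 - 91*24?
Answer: -17726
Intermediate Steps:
G(C, N) = 4
u = -2148 (u = 36 - 2184 = -2148)
(G(123, -170) + u) - 15582 = (4 - 2148) - 15582 = -2144 - 15582 = -17726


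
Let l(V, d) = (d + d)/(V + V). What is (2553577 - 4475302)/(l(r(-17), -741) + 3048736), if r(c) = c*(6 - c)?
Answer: -751394475/1192056517 ≈ -0.63033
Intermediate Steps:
l(V, d) = d/V (l(V, d) = (2*d)/((2*V)) = (2*d)*(1/(2*V)) = d/V)
(2553577 - 4475302)/(l(r(-17), -741) + 3048736) = (2553577 - 4475302)/(-741*(-1/(17*(6 - 1*(-17)))) + 3048736) = -1921725/(-741*(-1/(17*(6 + 17))) + 3048736) = -1921725/(-741/((-17*23)) + 3048736) = -1921725/(-741/(-391) + 3048736) = -1921725/(-741*(-1/391) + 3048736) = -1921725/(741/391 + 3048736) = -1921725/1192056517/391 = -1921725*391/1192056517 = -751394475/1192056517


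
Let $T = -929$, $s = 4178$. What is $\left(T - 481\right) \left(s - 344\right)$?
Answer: $-5405940$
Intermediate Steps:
$\left(T - 481\right) \left(s - 344\right) = \left(-929 - 481\right) \left(4178 - 344\right) = \left(-1410\right) 3834 = -5405940$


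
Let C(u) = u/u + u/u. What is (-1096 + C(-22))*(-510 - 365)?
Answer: 957250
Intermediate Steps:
C(u) = 2 (C(u) = 1 + 1 = 2)
(-1096 + C(-22))*(-510 - 365) = (-1096 + 2)*(-510 - 365) = -1094*(-875) = 957250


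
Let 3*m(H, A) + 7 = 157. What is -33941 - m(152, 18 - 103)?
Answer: -33991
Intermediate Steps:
m(H, A) = 50 (m(H, A) = -7/3 + (1/3)*157 = -7/3 + 157/3 = 50)
-33941 - m(152, 18 - 103) = -33941 - 1*50 = -33941 - 50 = -33991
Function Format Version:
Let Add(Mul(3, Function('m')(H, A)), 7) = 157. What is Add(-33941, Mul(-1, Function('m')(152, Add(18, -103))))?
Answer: -33991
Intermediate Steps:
Function('m')(H, A) = 50 (Function('m')(H, A) = Add(Rational(-7, 3), Mul(Rational(1, 3), 157)) = Add(Rational(-7, 3), Rational(157, 3)) = 50)
Add(-33941, Mul(-1, Function('m')(152, Add(18, -103)))) = Add(-33941, Mul(-1, 50)) = Add(-33941, -50) = -33991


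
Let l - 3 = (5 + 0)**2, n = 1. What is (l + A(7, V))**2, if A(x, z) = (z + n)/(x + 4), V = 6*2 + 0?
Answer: 103041/121 ≈ 851.58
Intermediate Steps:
V = 12 (V = 12 + 0 = 12)
l = 28 (l = 3 + (5 + 0)**2 = 3 + 5**2 = 3 + 25 = 28)
A(x, z) = (1 + z)/(4 + x) (A(x, z) = (z + 1)/(x + 4) = (1 + z)/(4 + x))
(l + A(7, V))**2 = (28 + (1 + 12)/(4 + 7))**2 = (28 + 13/11)**2 = (321/11)**2 = 103041/121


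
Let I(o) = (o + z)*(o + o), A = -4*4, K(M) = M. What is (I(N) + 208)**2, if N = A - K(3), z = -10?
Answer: 1716100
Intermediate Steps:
A = -16
N = -19 (N = -16 - 1*3 = -16 - 3 = -19)
I(o) = 2*o*(-10 + o) (I(o) = (o - 10)*(o + o) = (-10 + o)*(2*o) = 2*o*(-10 + o))
(I(N) + 208)**2 = (2*(-19)*(-10 - 19) + 208)**2 = (2*(-19)*(-29) + 208)**2 = (1102 + 208)**2 = 1310**2 = 1716100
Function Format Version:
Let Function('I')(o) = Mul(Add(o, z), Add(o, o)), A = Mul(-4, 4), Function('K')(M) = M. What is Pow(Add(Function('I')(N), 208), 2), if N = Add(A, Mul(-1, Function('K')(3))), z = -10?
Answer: 1716100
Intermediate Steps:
A = -16
N = -19 (N = Add(-16, Mul(-1, 3)) = Add(-16, -3) = -19)
Function('I')(o) = Mul(2, o, Add(-10, o)) (Function('I')(o) = Mul(Add(o, -10), Add(o, o)) = Mul(Add(-10, o), Mul(2, o)) = Mul(2, o, Add(-10, o)))
Pow(Add(Function('I')(N), 208), 2) = Pow(Add(Mul(2, -19, Add(-10, -19)), 208), 2) = Pow(Add(Mul(2, -19, -29), 208), 2) = Pow(Add(1102, 208), 2) = Pow(1310, 2) = 1716100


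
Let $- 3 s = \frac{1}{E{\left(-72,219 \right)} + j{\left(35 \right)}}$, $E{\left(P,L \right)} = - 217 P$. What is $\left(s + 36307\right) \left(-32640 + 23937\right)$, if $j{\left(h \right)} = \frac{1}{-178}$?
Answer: $- \frac{878762316251913}{2781071} \approx -3.1598 \cdot 10^{8}$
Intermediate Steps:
$j{\left(h \right)} = - \frac{1}{178}$
$s = - \frac{178}{8343213}$ ($s = - \frac{1}{3 \left(\left(-217\right) \left(-72\right) - \frac{1}{178}\right)} = - \frac{1}{3 \left(15624 - \frac{1}{178}\right)} = - \frac{1}{3 \cdot \frac{2781071}{178}} = \left(- \frac{1}{3}\right) \frac{178}{2781071} = - \frac{178}{8343213} \approx -2.1335 \cdot 10^{-5}$)
$\left(s + 36307\right) \left(-32640 + 23937\right) = \left(- \frac{178}{8343213} + 36307\right) \left(-32640 + 23937\right) = \frac{302917034213}{8343213} \left(-8703\right) = - \frac{878762316251913}{2781071}$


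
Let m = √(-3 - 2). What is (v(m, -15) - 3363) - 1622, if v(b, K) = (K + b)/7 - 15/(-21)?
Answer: -34905/7 + I*√5/7 ≈ -4986.4 + 0.31944*I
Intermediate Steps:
m = I*√5 (m = √(-5) = I*√5 ≈ 2.2361*I)
v(b, K) = 5/7 + K/7 + b/7 (v(b, K) = (K + b)*(⅐) - 15*(-1/21) = (K/7 + b/7) + 5/7 = 5/7 + K/7 + b/7)
(v(m, -15) - 3363) - 1622 = ((5/7 + (⅐)*(-15) + (I*√5)/7) - 3363) - 1622 = ((5/7 - 15/7 + I*√5/7) - 3363) - 1622 = ((-10/7 + I*√5/7) - 3363) - 1622 = (-23551/7 + I*√5/7) - 1622 = -34905/7 + I*√5/7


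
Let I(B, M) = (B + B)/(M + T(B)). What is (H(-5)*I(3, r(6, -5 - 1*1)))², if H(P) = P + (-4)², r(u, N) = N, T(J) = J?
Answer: 484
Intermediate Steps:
I(B, M) = 2*B/(B + M) (I(B, M) = (B + B)/(M + B) = (2*B)/(B + M) = 2*B/(B + M))
H(P) = 16 + P (H(P) = P + 16 = 16 + P)
(H(-5)*I(3, r(6, -5 - 1*1)))² = ((16 - 5)*(2*3/(3 + (-5 - 1*1))))² = (11*(2*3/(3 + (-5 - 1))))² = (11*(2*3/(3 - 6)))² = (11*(2*3/(-3)))² = (11*(2*3*(-⅓)))² = (11*(-2))² = (-22)² = 484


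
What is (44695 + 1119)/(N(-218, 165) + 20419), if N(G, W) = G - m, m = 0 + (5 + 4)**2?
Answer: 22907/10060 ≈ 2.2770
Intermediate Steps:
m = 81 (m = 0 + 9**2 = 0 + 81 = 81)
N(G, W) = -81 + G (N(G, W) = G - 1*81 = G - 81 = -81 + G)
(44695 + 1119)/(N(-218, 165) + 20419) = (44695 + 1119)/((-81 - 218) + 20419) = 45814/(-299 + 20419) = 45814/20120 = 45814*(1/20120) = 22907/10060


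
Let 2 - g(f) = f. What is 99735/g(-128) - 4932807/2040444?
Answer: 6762080581/8841924 ≈ 764.77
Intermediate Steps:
g(f) = 2 - f
99735/g(-128) - 4932807/2040444 = 99735/(2 - 1*(-128)) - 4932807/2040444 = 99735/(2 + 128) - 4932807*1/2040444 = 99735/130 - 1644269/680148 = 99735*(1/130) - 1644269/680148 = 19947/26 - 1644269/680148 = 6762080581/8841924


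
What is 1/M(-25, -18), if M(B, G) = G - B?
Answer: ⅐ ≈ 0.14286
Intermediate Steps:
1/M(-25, -18) = 1/(-18 - 1*(-25)) = 1/(-18 + 25) = 1/7 = ⅐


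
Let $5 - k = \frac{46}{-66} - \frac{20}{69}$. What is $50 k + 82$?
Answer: $\frac{289438}{759} \approx 381.34$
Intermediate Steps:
$k = \frac{4544}{759}$ ($k = 5 - \left(\frac{46}{-66} - \frac{20}{69}\right) = 5 - \left(46 \left(- \frac{1}{66}\right) - \frac{20}{69}\right) = 5 - \left(- \frac{23}{33} - \frac{20}{69}\right) = 5 - - \frac{749}{759} = 5 + \frac{749}{759} = \frac{4544}{759} \approx 5.9868$)
$50 k + 82 = 50 \cdot \frac{4544}{759} + 82 = \frac{227200}{759} + 82 = \frac{289438}{759}$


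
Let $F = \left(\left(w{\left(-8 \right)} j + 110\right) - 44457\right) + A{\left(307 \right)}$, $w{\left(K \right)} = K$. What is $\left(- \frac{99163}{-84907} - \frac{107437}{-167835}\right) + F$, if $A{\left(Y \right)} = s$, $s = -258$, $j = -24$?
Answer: $- \frac{632875755305021}{14250366345} \approx -44411.0$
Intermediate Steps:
$A{\left(Y \right)} = -258$
$F = -44413$ ($F = \left(\left(\left(-8\right) \left(-24\right) + 110\right) - 44457\right) - 258 = \left(\left(192 + 110\right) - 44457\right) - 258 = \left(302 - 44457\right) - 258 = -44155 - 258 = -44413$)
$\left(- \frac{99163}{-84907} - \frac{107437}{-167835}\right) + F = \left(- \frac{99163}{-84907} - \frac{107437}{-167835}\right) - 44413 = \left(\left(-99163\right) \left(- \frac{1}{84907}\right) - - \frac{107437}{167835}\right) - 44413 = \left(\frac{99163}{84907} + \frac{107437}{167835}\right) - 44413 = \frac{25765175464}{14250366345} - 44413 = - \frac{632875755305021}{14250366345}$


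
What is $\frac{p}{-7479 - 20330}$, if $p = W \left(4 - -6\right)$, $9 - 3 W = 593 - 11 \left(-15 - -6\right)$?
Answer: $\frac{6830}{83427} \approx 0.081868$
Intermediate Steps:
$W = - \frac{683}{3}$ ($W = 3 - \frac{593 - 11 \left(-15 - -6\right)}{3} = 3 - \frac{593 - 11 \left(-15 + 6\right)}{3} = 3 - \frac{593 - 11 \left(-9\right)}{3} = 3 - \frac{593 - -99}{3} = 3 - \frac{593 + 99}{3} = 3 - \frac{692}{3} = - \frac{683}{3} \approx -227.67$)
$p = - \frac{6830}{3}$ ($p = - \frac{683 \left(4 - -6\right)}{3} = - \frac{683 \left(4 + 6\right)}{3} = \left(- \frac{683}{3}\right) 10 = - \frac{6830}{3} \approx -2276.7$)
$\frac{p}{-7479 - 20330} = - \frac{6830}{3 \left(-7479 - 20330\right)} = - \frac{6830}{3 \left(-27809\right)} = \left(- \frac{6830}{3}\right) \left(- \frac{1}{27809}\right) = \frac{6830}{83427}$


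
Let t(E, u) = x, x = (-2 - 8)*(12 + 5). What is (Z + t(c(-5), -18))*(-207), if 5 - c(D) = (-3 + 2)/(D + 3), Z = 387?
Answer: -44919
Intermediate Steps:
x = -170 (x = -10*17 = -170)
c(D) = 5 + 1/(3 + D) (c(D) = 5 - (-3 + 2)/(D + 3) = 5 - (-1)/(3 + D) = 5 + 1/(3 + D))
t(E, u) = -170
(Z + t(c(-5), -18))*(-207) = (387 - 170)*(-207) = 217*(-207) = -44919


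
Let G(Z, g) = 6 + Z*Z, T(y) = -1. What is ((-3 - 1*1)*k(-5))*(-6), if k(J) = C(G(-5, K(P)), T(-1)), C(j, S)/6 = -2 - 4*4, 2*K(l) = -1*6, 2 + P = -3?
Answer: -2592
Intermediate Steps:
P = -5 (P = -2 - 3 = -5)
K(l) = -3 (K(l) = (-1*6)/2 = (1/2)*(-6) = -3)
G(Z, g) = 6 + Z**2
C(j, S) = -108 (C(j, S) = 6*(-2 - 4*4) = 6*(-2 - 16) = 6*(-18) = -108)
k(J) = -108
((-3 - 1*1)*k(-5))*(-6) = ((-3 - 1*1)*(-108))*(-6) = ((-3 - 1)*(-108))*(-6) = -4*(-108)*(-6) = 432*(-6) = -2592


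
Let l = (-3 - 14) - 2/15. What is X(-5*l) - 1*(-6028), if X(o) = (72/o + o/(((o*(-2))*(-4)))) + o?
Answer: 37715051/6168 ≈ 6114.6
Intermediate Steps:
l = -257/15 (l = -17 - 2*1/15 = -17 - 2/15 = -257/15 ≈ -17.133)
X(o) = 1/8 + o + 72/o (X(o) = (72/o + o/((-2*o*(-4)))) + o = (72/o + o/((8*o))) + o = (72/o + o*(1/(8*o))) + o = (72/o + 1/8) + o = (1/8 + 72/o) + o = 1/8 + o + 72/o)
X(-5*l) - 1*(-6028) = (1/8 - 5*(-257/15) + 72/((-5*(-257/15)))) - 1*(-6028) = (1/8 + 257/3 + 72/(257/3)) + 6028 = (1/8 + 257/3 + 72*(3/257)) + 6028 = (1/8 + 257/3 + 216/257) + 6028 = 534347/6168 + 6028 = 37715051/6168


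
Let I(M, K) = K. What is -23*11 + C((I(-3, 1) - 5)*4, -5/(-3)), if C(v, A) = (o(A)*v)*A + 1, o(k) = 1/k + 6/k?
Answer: -364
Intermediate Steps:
o(k) = 7/k (o(k) = 1/k + 6/k = 7/k)
C(v, A) = 1 + 7*v (C(v, A) = ((7/A)*v)*A + 1 = (7*v/A)*A + 1 = 7*v + 1 = 1 + 7*v)
-23*11 + C((I(-3, 1) - 5)*4, -5/(-3)) = -23*11 + (1 + 7*((1 - 5)*4)) = -253 + (1 + 7*(-4*4)) = -253 + (1 + 7*(-16)) = -253 + (1 - 112) = -253 - 111 = -364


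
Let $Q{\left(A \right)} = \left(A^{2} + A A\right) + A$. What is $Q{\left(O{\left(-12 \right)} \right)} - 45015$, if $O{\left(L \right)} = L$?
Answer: $-44739$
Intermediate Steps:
$Q{\left(A \right)} = A + 2 A^{2}$ ($Q{\left(A \right)} = \left(A^{2} + A^{2}\right) + A = 2 A^{2} + A = A + 2 A^{2}$)
$Q{\left(O{\left(-12 \right)} \right)} - 45015 = - 12 \left(1 + 2 \left(-12\right)\right) - 45015 = - 12 \left(1 - 24\right) - 45015 = \left(-12\right) \left(-23\right) - 45015 = 276 - 45015 = -44739$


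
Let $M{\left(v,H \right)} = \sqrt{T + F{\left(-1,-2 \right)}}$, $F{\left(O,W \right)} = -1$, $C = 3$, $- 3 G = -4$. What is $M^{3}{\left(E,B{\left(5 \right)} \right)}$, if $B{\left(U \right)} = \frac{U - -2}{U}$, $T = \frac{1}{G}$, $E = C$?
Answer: $- \frac{i}{8} \approx - 0.125 i$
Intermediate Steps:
$G = \frac{4}{3}$ ($G = \left(- \frac{1}{3}\right) \left(-4\right) = \frac{4}{3} \approx 1.3333$)
$E = 3$
$T = \frac{3}{4}$ ($T = \frac{1}{\frac{4}{3}} = \frac{3}{4} \approx 0.75$)
$B{\left(U \right)} = \frac{2 + U}{U}$ ($B{\left(U \right)} = \frac{U + 2}{U} = \frac{2 + U}{U}$)
$M{\left(v,H \right)} = \frac{i}{2}$ ($M{\left(v,H \right)} = \sqrt{\frac{3}{4} - 1} = \sqrt{- \frac{1}{4}} = \frac{i}{2}$)
$M^{3}{\left(E,B{\left(5 \right)} \right)} = \left(\frac{i}{2}\right)^{3} = - \frac{i}{8}$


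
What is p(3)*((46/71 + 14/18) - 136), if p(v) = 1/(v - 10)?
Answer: 85993/4473 ≈ 19.225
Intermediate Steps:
p(v) = 1/(-10 + v)
p(3)*((46/71 + 14/18) - 136) = ((46/71 + 14/18) - 136)/(-10 + 3) = ((46*(1/71) + 14*(1/18)) - 136)/(-7) = -((46/71 + 7/9) - 136)/7 = -(911/639 - 136)/7 = -⅐*(-85993/639) = 85993/4473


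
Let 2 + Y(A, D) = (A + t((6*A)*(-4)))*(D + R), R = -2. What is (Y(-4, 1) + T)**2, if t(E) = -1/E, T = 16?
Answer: 2989441/9216 ≈ 324.38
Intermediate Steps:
Y(A, D) = -2 + (-2 + D)*(A + 1/(24*A)) (Y(A, D) = -2 + (A - 1/((6*A)*(-4)))*(D - 2) = -2 + (A - 1/((-24*A)))*(-2 + D) = -2 + (A - (-1)/(24*A))*(-2 + D) = -2 + (A + 1/(24*A))*(-2 + D) = -2 + (-2 + D)*(A + 1/(24*A)))
(Y(-4, 1) + T)**2 = ((1/24)*(-2 + 1 + 24*(-4)*(-2 - 2*(-4) - 4*1))/(-4) + 16)**2 = ((1/24)*(-1/4)*(-2 + 1 + 24*(-4)*(-2 + 8 - 4)) + 16)**2 = ((1/24)*(-1/4)*(-2 + 1 + 24*(-4)*2) + 16)**2 = ((1/24)*(-1/4)*(-2 + 1 - 192) + 16)**2 = ((1/24)*(-1/4)*(-193) + 16)**2 = (193/96 + 16)**2 = (1729/96)**2 = 2989441/9216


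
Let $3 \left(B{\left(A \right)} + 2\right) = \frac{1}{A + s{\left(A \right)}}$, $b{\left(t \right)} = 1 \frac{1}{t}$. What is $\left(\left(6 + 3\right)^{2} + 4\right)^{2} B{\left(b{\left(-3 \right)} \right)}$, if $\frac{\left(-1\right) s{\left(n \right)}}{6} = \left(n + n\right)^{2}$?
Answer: $- \frac{137275}{9} \approx -15253.0$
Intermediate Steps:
$s{\left(n \right)} = - 24 n^{2}$ ($s{\left(n \right)} = - 6 \left(n + n\right)^{2} = - 6 \left(2 n\right)^{2} = - 6 \cdot 4 n^{2} = - 24 n^{2}$)
$b{\left(t \right)} = \frac{1}{t}$
$B{\left(A \right)} = -2 + \frac{1}{3 \left(A - 24 A^{2}\right)}$
$\left(\left(6 + 3\right)^{2} + 4\right)^{2} B{\left(b{\left(-3 \right)} \right)} = \left(\left(6 + 3\right)^{2} + 4\right)^{2} \frac{-1 - 144 \left(\frac{1}{-3}\right)^{2} + \frac{6}{-3}}{3 \frac{1}{-3} \left(-1 + \frac{24}{-3}\right)} = \left(9^{2} + 4\right)^{2} \frac{-1 - 144 \left(- \frac{1}{3}\right)^{2} + 6 \left(- \frac{1}{3}\right)}{3 \left(- \frac{1}{3}\right) \left(-1 + 24 \left(- \frac{1}{3}\right)\right)} = \left(81 + 4\right)^{2} \cdot \frac{1}{3} \left(-3\right) \frac{1}{-1 - 8} \left(-1 - 16 - 2\right) = 85^{2} \cdot \frac{1}{3} \left(-3\right) \frac{1}{-9} \left(-1 - 16 - 2\right) = 7225 \cdot \frac{1}{3} \left(-3\right) \left(- \frac{1}{9}\right) \left(-19\right) = 7225 \left(- \frac{19}{9}\right) = - \frac{137275}{9}$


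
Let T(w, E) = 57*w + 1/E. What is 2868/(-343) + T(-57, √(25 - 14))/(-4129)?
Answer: -10727565/1416247 - √11/45419 ≈ -7.5747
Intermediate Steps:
T(w, E) = 1/E + 57*w
2868/(-343) + T(-57, √(25 - 14))/(-4129) = 2868/(-343) + (1/(√(25 - 14)) + 57*(-57))/(-4129) = 2868*(-1/343) + (1/(√11) - 3249)*(-1/4129) = -2868/343 + (√11/11 - 3249)*(-1/4129) = -2868/343 + (-3249 + √11/11)*(-1/4129) = -2868/343 + (3249/4129 - √11/45419) = -10727565/1416247 - √11/45419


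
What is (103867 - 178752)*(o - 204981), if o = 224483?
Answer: -1460407270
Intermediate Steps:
(103867 - 178752)*(o - 204981) = (103867 - 178752)*(224483 - 204981) = -74885*19502 = -1460407270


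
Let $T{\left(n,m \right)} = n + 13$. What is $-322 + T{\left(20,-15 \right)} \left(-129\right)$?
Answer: $-4579$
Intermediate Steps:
$T{\left(n,m \right)} = 13 + n$
$-322 + T{\left(20,-15 \right)} \left(-129\right) = -322 + \left(13 + 20\right) \left(-129\right) = -322 + 33 \left(-129\right) = -322 - 4257 = -4579$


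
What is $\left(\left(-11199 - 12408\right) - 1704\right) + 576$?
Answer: $-24735$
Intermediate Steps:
$\left(\left(-11199 - 12408\right) - 1704\right) + 576 = \left(-23607 + \left(-3653 + 1949\right)\right) + 576 = \left(-23607 - 1704\right) + 576 = -25311 + 576 = -24735$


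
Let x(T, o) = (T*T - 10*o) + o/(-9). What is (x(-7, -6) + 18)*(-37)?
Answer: -14171/3 ≈ -4723.7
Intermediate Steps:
x(T, o) = T² - 91*o/9 (x(T, o) = (T² - 10*o) + o*(-⅑) = (T² - 10*o) - o/9 = T² - 91*o/9)
(x(-7, -6) + 18)*(-37) = (((-7)² - 91/9*(-6)) + 18)*(-37) = ((49 + 182/3) + 18)*(-37) = (329/3 + 18)*(-37) = (383/3)*(-37) = -14171/3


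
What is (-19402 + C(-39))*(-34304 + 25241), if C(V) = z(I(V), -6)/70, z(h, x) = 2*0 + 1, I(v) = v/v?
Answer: 12308813757/70 ≈ 1.7584e+8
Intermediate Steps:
I(v) = 1
z(h, x) = 1 (z(h, x) = 0 + 1 = 1)
C(V) = 1/70
(-19402 + C(-39))*(-34304 + 25241) = (-19402 + 1/70)*(-34304 + 25241) = -1358139/70*(-9063) = 12308813757/70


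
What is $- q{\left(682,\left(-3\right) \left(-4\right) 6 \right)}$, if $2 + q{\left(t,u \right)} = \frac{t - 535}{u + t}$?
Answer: $\frac{1361}{754} \approx 1.805$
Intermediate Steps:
$q{\left(t,u \right)} = -2 + \frac{-535 + t}{t + u}$ ($q{\left(t,u \right)} = -2 + \frac{t - 535}{u + t} = -2 + \frac{-535 + t}{t + u}$)
$- q{\left(682,\left(-3\right) \left(-4\right) 6 \right)} = - \frac{-535 - 682 - 2 \left(-3\right) \left(-4\right) 6}{682 + \left(-3\right) \left(-4\right) 6} = - \frac{-535 - 682 - 2 \cdot 12 \cdot 6}{682 + 12 \cdot 6} = - \frac{-535 - 682 - 144}{682 + 72} = - \frac{-535 - 682 - 144}{754} = - \frac{-1361}{754} = \left(-1\right) \left(- \frac{1361}{754}\right) = \frac{1361}{754}$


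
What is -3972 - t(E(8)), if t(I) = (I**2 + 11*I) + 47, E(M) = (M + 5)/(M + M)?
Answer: -1031321/256 ≈ -4028.6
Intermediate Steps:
E(M) = (5 + M)/(2*M) (E(M) = (5 + M)/((2*M)) = (5 + M)*(1/(2*M)) = (5 + M)/(2*M))
t(I) = 47 + I**2 + 11*I
-3972 - t(E(8)) = -3972 - (47 + ((1/2)*(5 + 8)/8)**2 + 11*((1/2)*(5 + 8)/8)) = -3972 - (47 + ((1/2)*(1/8)*13)**2 + 11*((1/2)*(1/8)*13)) = -3972 - (47 + (13/16)**2 + 11*(13/16)) = -3972 - (47 + 169/256 + 143/16) = -3972 - 1*14489/256 = -3972 - 14489/256 = -1031321/256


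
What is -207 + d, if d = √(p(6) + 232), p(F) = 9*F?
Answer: -207 + √286 ≈ -190.09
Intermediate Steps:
d = √286 (d = √(9*6 + 232) = √(54 + 232) = √286 ≈ 16.912)
-207 + d = -207 + √286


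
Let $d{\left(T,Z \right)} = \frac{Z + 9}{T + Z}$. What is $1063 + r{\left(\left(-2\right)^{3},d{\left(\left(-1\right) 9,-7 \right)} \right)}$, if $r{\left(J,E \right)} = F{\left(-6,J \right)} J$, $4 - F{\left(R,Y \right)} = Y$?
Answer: $967$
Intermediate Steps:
$F{\left(R,Y \right)} = 4 - Y$
$d{\left(T,Z \right)} = \frac{9 + Z}{T + Z}$
$r{\left(J,E \right)} = J \left(4 - J\right)$ ($r{\left(J,E \right)} = \left(4 - J\right) J = J \left(4 - J\right)$)
$1063 + r{\left(\left(-2\right)^{3},d{\left(\left(-1\right) 9,-7 \right)} \right)} = 1063 + \left(-2\right)^{3} \left(4 - \left(-2\right)^{3}\right) = 1063 - 8 \left(4 - -8\right) = 1063 - 8 \left(4 + 8\right) = 1063 - 96 = 967$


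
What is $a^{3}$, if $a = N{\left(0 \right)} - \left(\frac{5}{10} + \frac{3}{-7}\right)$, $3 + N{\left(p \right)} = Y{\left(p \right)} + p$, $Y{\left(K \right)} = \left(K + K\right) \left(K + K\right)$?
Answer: $- \frac{79507}{2744} \approx -28.975$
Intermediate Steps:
$Y{\left(K \right)} = 4 K^{2}$ ($Y{\left(K \right)} = 2 K 2 K = 4 K^{2}$)
$N{\left(p \right)} = -3 + p + 4 p^{2}$ ($N{\left(p \right)} = -3 + \left(4 p^{2} + p\right) = -3 + \left(p + 4 p^{2}\right) = -3 + p + 4 p^{2}$)
$a = - \frac{43}{14}$ ($a = \left(-3 + 0 + 4 \cdot 0^{2}\right) - \left(\frac{5}{10} + \frac{3}{-7}\right) = \left(-3 + 0 + 4 \cdot 0\right) - \left(5 \cdot \frac{1}{10} + 3 \left(- \frac{1}{7}\right)\right) = \left(-3 + 0 + 0\right) - \left(\frac{1}{2} - \frac{3}{7}\right) = -3 - \frac{1}{14} = - \frac{43}{14} \approx -3.0714$)
$a^{3} = \left(- \frac{43}{14}\right)^{3} = - \frac{79507}{2744}$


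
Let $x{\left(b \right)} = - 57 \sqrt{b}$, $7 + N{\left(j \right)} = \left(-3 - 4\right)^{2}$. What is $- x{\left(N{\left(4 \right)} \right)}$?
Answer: $57 \sqrt{42} \approx 369.4$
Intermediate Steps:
$N{\left(j \right)} = 42$ ($N{\left(j \right)} = -7 + \left(-3 - 4\right)^{2} = -7 + \left(-7\right)^{2} = -7 + 49 = 42$)
$- x{\left(N{\left(4 \right)} \right)} = - \left(-57\right) \sqrt{42} = 57 \sqrt{42}$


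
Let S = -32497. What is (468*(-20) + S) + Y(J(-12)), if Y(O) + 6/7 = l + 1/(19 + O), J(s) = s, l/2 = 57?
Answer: -292206/7 ≈ -41744.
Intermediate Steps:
l = 114 (l = 2*57 = 114)
Y(O) = 792/7 + 1/(19 + O) (Y(O) = -6/7 + (114 + 1/(19 + O)) = 792/7 + 1/(19 + O))
(468*(-20) + S) + Y(J(-12)) = (468*(-20) - 32497) + (15055 + 792*(-12))/(7*(19 - 12)) = (-9360 - 32497) + (1/7)*(15055 - 9504)/7 = -41857 + (1/7)*(1/7)*5551 = -41857 + 793/7 = -292206/7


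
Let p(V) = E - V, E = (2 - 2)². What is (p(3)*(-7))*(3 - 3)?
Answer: 0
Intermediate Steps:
E = 0 (E = 0² = 0)
p(V) = -V (p(V) = 0 - V = -V)
(p(3)*(-7))*(3 - 3) = (-1*3*(-7))*(3 - 3) = -3*(-7)*0 = 21*0 = 0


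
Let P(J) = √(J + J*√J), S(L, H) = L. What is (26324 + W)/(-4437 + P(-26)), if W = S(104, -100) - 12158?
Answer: 14270/(-4437 + √26*√(-1 - I*√26)) ≈ -3.2215 + 0.0065271*I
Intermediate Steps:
P(J) = √(J + J^(3/2))
W = -12054 (W = 104 - 12158 = -12054)
(26324 + W)/(-4437 + P(-26)) = (26324 - 12054)/(-4437 + √(-26 + (-26)^(3/2))) = 14270/(-4437 + √(-26 - 26*I*√26))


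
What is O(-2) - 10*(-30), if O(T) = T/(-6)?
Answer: 901/3 ≈ 300.33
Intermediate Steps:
O(T) = -T/6 (O(T) = T*(-⅙) = -T/6)
O(-2) - 10*(-30) = -⅙*(-2) - 10*(-30) = ⅓ + 300 = 901/3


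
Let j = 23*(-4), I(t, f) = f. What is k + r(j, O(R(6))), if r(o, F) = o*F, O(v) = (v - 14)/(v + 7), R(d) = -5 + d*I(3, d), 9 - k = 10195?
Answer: -194316/19 ≈ -10227.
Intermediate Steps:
k = -10186 (k = 9 - 1*10195 = 9 - 10195 = -10186)
R(d) = -5 + d² (R(d) = -5 + d*d = -5 + d²)
j = -92
O(v) = (-14 + v)/(7 + v)
r(o, F) = F*o
k + r(j, O(R(6))) = -10186 + ((-14 + (-5 + 6²))/(7 + (-5 + 6²)))*(-92) = -10186 + ((-14 + (-5 + 36))/(7 + (-5 + 36)))*(-92) = -10186 + ((-14 + 31)/(7 + 31))*(-92) = -10186 + (17/38)*(-92) = -10186 - 782/19 = -194316/19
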